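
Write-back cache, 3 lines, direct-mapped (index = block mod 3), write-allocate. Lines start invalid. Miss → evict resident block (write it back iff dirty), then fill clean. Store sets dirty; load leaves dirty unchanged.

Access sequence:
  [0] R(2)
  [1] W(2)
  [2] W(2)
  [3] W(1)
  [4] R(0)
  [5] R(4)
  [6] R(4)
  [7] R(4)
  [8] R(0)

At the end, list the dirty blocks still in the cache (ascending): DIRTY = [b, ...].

DIRTY = [2]

0: R B2 → L2 miss [-]
1: W B2 → L2 hit [D]
2: W B2 → L2 hit [D]
3: W B1 → L1 miss [D]
4: R B0 → L0 miss [-]
5: R B4 → L1 miss wb→B1 [-]
6: R B4 → L1 hit [-]
7: R B4 → L1 hit [-]
8: R B0 → L0 hit [-]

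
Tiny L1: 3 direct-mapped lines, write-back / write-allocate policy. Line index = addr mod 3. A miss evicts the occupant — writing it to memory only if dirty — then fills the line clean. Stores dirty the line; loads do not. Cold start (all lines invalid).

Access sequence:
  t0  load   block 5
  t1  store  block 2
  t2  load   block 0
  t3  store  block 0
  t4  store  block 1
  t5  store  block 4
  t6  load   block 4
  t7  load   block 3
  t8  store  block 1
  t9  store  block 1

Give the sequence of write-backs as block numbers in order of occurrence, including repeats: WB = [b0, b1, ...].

0: R B5 -> L2 miss  d=-]
1: W B2 -> L2 miss  d=D]
2: R B0 -> L0 miss  d=-]
3: W B0 -> L0 hit  d=D]
4: W B1 -> L1 miss  d=D]
5: W B4 -> L1 miss wb->B1  d=D]
6: R B4 -> L1 hit  d=D]
7: R B3 -> L0 miss wb->B0  d=-]
8: W B1 -> L1 miss wb->B4  d=D]
9: W B1 -> L1 hit  d=D]

WB = [1, 0, 4]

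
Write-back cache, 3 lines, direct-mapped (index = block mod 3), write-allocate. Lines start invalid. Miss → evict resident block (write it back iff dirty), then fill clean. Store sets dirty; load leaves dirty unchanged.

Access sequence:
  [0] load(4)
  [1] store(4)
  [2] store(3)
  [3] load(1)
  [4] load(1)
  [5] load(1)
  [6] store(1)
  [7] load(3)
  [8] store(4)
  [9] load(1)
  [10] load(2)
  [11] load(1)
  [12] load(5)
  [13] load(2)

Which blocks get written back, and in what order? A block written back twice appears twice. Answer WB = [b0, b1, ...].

WB = [4, 1, 4]

0: R B4 → L1 miss [-]
1: W B4 → L1 hit [D]
2: W B3 → L0 miss [D]
3: R B1 → L1 miss wb→B4 [-]
4: R B1 → L1 hit [-]
5: R B1 → L1 hit [-]
6: W B1 → L1 hit [D]
7: R B3 → L0 hit [D]
8: W B4 → L1 miss wb→B1 [D]
9: R B1 → L1 miss wb→B4 [-]
10: R B2 → L2 miss [-]
11: R B1 → L1 hit [-]
12: R B5 → L2 miss [-]
13: R B2 → L2 miss [-]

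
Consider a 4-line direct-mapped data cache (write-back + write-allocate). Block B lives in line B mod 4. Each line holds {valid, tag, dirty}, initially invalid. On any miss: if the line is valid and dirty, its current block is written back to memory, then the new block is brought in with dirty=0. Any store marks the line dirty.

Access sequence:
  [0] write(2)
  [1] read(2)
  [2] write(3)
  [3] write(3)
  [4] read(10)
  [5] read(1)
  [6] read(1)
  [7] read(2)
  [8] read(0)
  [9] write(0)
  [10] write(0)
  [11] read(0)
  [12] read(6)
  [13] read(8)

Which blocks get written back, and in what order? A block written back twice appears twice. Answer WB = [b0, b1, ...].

WB = [2, 0]

0: W B2 → L2 miss [D]
1: R B2 → L2 hit [D]
2: W B3 → L3 miss [D]
3: W B3 → L3 hit [D]
4: R B10 → L2 miss wb→B2 [-]
5: R B1 → L1 miss [-]
6: R B1 → L1 hit [-]
7: R B2 → L2 miss [-]
8: R B0 → L0 miss [-]
9: W B0 → L0 hit [D]
10: W B0 → L0 hit [D]
11: R B0 → L0 hit [D]
12: R B6 → L2 miss [-]
13: R B8 → L0 miss wb→B0 [-]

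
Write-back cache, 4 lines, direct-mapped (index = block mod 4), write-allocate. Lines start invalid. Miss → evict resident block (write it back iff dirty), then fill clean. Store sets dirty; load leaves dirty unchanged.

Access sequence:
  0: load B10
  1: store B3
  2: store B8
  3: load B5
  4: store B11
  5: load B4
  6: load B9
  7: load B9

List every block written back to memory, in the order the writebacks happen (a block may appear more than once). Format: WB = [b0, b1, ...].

WB = [3, 8]

0: R B10 -> L2 miss  d=-]
1: W B3 -> L3 miss  d=D]
2: W B8 -> L0 miss  d=D]
3: R B5 -> L1 miss  d=-]
4: W B11 -> L3 miss wb->B3  d=D]
5: R B4 -> L0 miss wb->B8  d=-]
6: R B9 -> L1 miss  d=-]
7: R B9 -> L1 hit  d=-]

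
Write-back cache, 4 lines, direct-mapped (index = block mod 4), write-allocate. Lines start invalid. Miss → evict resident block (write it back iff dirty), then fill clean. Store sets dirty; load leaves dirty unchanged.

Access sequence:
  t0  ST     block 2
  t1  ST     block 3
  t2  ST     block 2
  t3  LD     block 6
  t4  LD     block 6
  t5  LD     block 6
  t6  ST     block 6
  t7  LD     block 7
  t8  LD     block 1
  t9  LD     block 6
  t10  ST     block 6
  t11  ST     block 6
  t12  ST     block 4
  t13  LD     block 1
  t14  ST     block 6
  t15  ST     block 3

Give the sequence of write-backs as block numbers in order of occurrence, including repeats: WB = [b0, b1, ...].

0: W B2 → L2 miss [D]
1: W B3 → L3 miss [D]
2: W B2 → L2 hit [D]
3: R B6 → L2 miss wb→B2 [-]
4: R B6 → L2 hit [-]
5: R B6 → L2 hit [-]
6: W B6 → L2 hit [D]
7: R B7 → L3 miss wb→B3 [-]
8: R B1 → L1 miss [-]
9: R B6 → L2 hit [D]
10: W B6 → L2 hit [D]
11: W B6 → L2 hit [D]
12: W B4 → L0 miss [D]
13: R B1 → L1 hit [-]
14: W B6 → L2 hit [D]
15: W B3 → L3 miss [D]

WB = [2, 3]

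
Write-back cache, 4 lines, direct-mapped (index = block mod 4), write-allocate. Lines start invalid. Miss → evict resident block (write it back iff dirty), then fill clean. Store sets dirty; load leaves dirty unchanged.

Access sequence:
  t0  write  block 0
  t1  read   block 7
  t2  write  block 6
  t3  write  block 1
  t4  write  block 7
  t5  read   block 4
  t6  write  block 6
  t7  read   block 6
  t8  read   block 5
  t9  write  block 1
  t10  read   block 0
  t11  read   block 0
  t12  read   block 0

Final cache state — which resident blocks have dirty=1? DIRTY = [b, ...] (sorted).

DIRTY = [1, 6, 7]

0: W B0 -> L0 miss  d=D]
1: R B7 -> L3 miss  d=-]
2: W B6 -> L2 miss  d=D]
3: W B1 -> L1 miss  d=D]
4: W B7 -> L3 hit  d=D]
5: R B4 -> L0 miss wb->B0  d=-]
6: W B6 -> L2 hit  d=D]
7: R B6 -> L2 hit  d=D]
8: R B5 -> L1 miss wb->B1  d=-]
9: W B1 -> L1 miss  d=D]
10: R B0 -> L0 miss  d=-]
11: R B0 -> L0 hit  d=-]
12: R B0 -> L0 hit  d=-]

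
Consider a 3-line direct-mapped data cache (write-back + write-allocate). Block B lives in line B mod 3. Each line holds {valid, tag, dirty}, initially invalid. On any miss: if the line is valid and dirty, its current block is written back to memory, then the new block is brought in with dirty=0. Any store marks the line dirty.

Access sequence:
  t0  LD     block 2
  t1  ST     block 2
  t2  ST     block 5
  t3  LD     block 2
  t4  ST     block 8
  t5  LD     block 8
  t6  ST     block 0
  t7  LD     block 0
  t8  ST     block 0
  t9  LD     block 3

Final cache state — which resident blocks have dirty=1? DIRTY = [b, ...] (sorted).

  0 | R B2 → L2 miss [-]
  1 | W B2 → L2 hit [D]
  2 | W B5 → L2 miss wb→B2 [D]
  3 | R B2 → L2 miss wb→B5 [-]
  4 | W B8 → L2 miss [D]
  5 | R B8 → L2 hit [D]
  6 | W B0 → L0 miss [D]
  7 | R B0 → L0 hit [D]
  8 | W B0 → L0 hit [D]
  9 | R B3 → L0 miss wb→B0 [-]

DIRTY = [8]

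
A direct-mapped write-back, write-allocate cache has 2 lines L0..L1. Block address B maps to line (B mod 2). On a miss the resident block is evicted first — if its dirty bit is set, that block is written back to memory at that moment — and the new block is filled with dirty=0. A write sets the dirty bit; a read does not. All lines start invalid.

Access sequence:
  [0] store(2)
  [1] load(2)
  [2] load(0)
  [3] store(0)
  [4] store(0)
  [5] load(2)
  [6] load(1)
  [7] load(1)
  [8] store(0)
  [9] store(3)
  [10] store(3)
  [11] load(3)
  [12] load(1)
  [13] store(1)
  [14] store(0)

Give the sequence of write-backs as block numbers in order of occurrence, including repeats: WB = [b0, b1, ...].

WB = [2, 0, 3]

  0 | W B2 → L0 miss [D]
  1 | R B2 → L0 hit [D]
  2 | R B0 → L0 miss wb→B2 [-]
  3 | W B0 → L0 hit [D]
  4 | W B0 → L0 hit [D]
  5 | R B2 → L0 miss wb→B0 [-]
  6 | R B1 → L1 miss [-]
  7 | R B1 → L1 hit [-]
  8 | W B0 → L0 miss [D]
  9 | W B3 → L1 miss [D]
  10 | W B3 → L1 hit [D]
  11 | R B3 → L1 hit [D]
  12 | R B1 → L1 miss wb→B3 [-]
  13 | W B1 → L1 hit [D]
  14 | W B0 → L0 hit [D]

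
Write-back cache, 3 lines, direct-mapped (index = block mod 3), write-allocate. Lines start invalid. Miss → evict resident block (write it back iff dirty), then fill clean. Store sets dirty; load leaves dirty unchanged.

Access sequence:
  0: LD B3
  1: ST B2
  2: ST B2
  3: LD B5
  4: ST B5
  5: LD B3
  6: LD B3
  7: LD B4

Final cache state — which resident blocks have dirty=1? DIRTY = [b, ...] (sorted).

0: R B3 → L0 miss [-]
1: W B2 → L2 miss [D]
2: W B2 → L2 hit [D]
3: R B5 → L2 miss wb→B2 [-]
4: W B5 → L2 hit [D]
5: R B3 → L0 hit [-]
6: R B3 → L0 hit [-]
7: R B4 → L1 miss [-]

DIRTY = [5]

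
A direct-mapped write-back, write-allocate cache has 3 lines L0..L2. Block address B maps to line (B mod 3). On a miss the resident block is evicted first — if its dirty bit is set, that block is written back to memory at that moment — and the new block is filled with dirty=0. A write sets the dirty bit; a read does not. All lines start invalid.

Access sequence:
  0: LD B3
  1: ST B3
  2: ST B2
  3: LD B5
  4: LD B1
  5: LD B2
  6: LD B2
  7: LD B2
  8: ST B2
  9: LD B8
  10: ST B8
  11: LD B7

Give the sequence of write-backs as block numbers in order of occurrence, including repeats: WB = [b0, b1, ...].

WB = [2, 2]

0: R B3 → L0 miss [-]
1: W B3 → L0 hit [D]
2: W B2 → L2 miss [D]
3: R B5 → L2 miss wb→B2 [-]
4: R B1 → L1 miss [-]
5: R B2 → L2 miss [-]
6: R B2 → L2 hit [-]
7: R B2 → L2 hit [-]
8: W B2 → L2 hit [D]
9: R B8 → L2 miss wb→B2 [-]
10: W B8 → L2 hit [D]
11: R B7 → L1 miss [-]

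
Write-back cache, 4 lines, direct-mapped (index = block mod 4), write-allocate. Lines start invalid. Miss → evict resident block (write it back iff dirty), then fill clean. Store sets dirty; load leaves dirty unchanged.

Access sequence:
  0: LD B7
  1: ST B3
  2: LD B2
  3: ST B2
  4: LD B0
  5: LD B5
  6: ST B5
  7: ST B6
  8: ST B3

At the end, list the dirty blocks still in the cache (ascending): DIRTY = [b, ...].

  0 | R B7 → L3 miss [-]
  1 | W B3 → L3 miss [D]
  2 | R B2 → L2 miss [-]
  3 | W B2 → L2 hit [D]
  4 | R B0 → L0 miss [-]
  5 | R B5 → L1 miss [-]
  6 | W B5 → L1 hit [D]
  7 | W B6 → L2 miss wb→B2 [D]
  8 | W B3 → L3 hit [D]

DIRTY = [3, 5, 6]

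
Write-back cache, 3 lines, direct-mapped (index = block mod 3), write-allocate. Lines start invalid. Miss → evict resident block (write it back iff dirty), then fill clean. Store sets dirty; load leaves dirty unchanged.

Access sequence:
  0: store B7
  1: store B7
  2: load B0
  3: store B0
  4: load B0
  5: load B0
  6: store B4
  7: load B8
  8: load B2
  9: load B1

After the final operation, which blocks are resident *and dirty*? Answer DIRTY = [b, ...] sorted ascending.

DIRTY = [0]

  0 | W B7 → L1 miss [D]
  1 | W B7 → L1 hit [D]
  2 | R B0 → L0 miss [-]
  3 | W B0 → L0 hit [D]
  4 | R B0 → L0 hit [D]
  5 | R B0 → L0 hit [D]
  6 | W B4 → L1 miss wb→B7 [D]
  7 | R B8 → L2 miss [-]
  8 | R B2 → L2 miss [-]
  9 | R B1 → L1 miss wb→B4 [-]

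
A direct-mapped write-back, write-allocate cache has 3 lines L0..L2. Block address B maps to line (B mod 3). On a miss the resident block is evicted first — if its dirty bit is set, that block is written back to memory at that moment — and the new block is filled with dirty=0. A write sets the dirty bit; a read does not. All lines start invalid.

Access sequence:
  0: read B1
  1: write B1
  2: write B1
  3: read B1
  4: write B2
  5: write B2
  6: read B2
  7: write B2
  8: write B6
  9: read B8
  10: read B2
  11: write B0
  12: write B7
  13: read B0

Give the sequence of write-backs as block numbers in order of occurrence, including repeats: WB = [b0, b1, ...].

0: R B1 → L1 miss [-]
1: W B1 → L1 hit [D]
2: W B1 → L1 hit [D]
3: R B1 → L1 hit [D]
4: W B2 → L2 miss [D]
5: W B2 → L2 hit [D]
6: R B2 → L2 hit [D]
7: W B2 → L2 hit [D]
8: W B6 → L0 miss [D]
9: R B8 → L2 miss wb→B2 [-]
10: R B2 → L2 miss [-]
11: W B0 → L0 miss wb→B6 [D]
12: W B7 → L1 miss wb→B1 [D]
13: R B0 → L0 hit [D]

WB = [2, 6, 1]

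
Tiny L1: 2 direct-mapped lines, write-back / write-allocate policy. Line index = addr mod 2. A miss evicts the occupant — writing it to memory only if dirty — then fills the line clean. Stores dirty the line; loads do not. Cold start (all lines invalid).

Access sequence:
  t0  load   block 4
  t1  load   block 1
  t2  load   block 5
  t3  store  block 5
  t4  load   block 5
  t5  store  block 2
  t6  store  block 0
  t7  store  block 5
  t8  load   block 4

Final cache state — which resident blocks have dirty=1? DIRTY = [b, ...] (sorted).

0: R B4 → L0 miss [-]
1: R B1 → L1 miss [-]
2: R B5 → L1 miss [-]
3: W B5 → L1 hit [D]
4: R B5 → L1 hit [D]
5: W B2 → L0 miss [D]
6: W B0 → L0 miss wb→B2 [D]
7: W B5 → L1 hit [D]
8: R B4 → L0 miss wb→B0 [-]

DIRTY = [5]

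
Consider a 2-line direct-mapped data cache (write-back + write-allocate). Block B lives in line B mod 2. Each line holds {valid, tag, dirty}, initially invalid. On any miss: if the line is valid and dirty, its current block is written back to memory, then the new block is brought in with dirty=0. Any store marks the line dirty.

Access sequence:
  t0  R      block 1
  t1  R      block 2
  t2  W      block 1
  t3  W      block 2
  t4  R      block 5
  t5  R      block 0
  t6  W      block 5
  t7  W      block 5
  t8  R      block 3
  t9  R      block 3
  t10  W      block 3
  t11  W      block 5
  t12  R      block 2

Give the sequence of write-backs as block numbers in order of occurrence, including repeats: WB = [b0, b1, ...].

  0 | R B1 → L1 miss [-]
  1 | R B2 → L0 miss [-]
  2 | W B1 → L1 hit [D]
  3 | W B2 → L0 hit [D]
  4 | R B5 → L1 miss wb→B1 [-]
  5 | R B0 → L0 miss wb→B2 [-]
  6 | W B5 → L1 hit [D]
  7 | W B5 → L1 hit [D]
  8 | R B3 → L1 miss wb→B5 [-]
  9 | R B3 → L1 hit [-]
  10 | W B3 → L1 hit [D]
  11 | W B5 → L1 miss wb→B3 [D]
  12 | R B2 → L0 miss [-]

WB = [1, 2, 5, 3]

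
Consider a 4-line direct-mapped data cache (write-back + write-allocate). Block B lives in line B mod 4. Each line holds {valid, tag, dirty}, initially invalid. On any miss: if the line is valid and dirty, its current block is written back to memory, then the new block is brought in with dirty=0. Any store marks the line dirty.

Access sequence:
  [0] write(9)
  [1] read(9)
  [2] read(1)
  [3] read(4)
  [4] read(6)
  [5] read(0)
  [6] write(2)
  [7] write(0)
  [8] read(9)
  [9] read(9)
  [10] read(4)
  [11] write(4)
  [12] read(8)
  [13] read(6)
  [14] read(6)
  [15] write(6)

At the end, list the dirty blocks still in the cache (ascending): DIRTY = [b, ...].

0: W B9 → L1 miss [D]
1: R B9 → L1 hit [D]
2: R B1 → L1 miss wb→B9 [-]
3: R B4 → L0 miss [-]
4: R B6 → L2 miss [-]
5: R B0 → L0 miss [-]
6: W B2 → L2 miss [D]
7: W B0 → L0 hit [D]
8: R B9 → L1 miss [-]
9: R B9 → L1 hit [-]
10: R B4 → L0 miss wb→B0 [-]
11: W B4 → L0 hit [D]
12: R B8 → L0 miss wb→B4 [-]
13: R B6 → L2 miss wb→B2 [-]
14: R B6 → L2 hit [-]
15: W B6 → L2 hit [D]

DIRTY = [6]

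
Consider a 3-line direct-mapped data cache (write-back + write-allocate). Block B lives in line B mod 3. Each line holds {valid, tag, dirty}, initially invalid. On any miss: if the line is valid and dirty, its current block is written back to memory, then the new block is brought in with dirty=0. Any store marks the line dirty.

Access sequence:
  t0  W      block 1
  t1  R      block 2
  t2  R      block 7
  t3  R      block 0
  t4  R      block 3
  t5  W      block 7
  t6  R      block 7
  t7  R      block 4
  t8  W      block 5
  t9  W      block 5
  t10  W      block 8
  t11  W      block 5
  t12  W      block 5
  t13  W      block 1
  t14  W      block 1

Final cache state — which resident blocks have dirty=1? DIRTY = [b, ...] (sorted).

0: W B1 -> L1 miss  d=D]
1: R B2 -> L2 miss  d=-]
2: R B7 -> L1 miss wb->B1  d=-]
3: R B0 -> L0 miss  d=-]
4: R B3 -> L0 miss  d=-]
5: W B7 -> L1 hit  d=D]
6: R B7 -> L1 hit  d=D]
7: R B4 -> L1 miss wb->B7  d=-]
8: W B5 -> L2 miss  d=D]
9: W B5 -> L2 hit  d=D]
10: W B8 -> L2 miss wb->B5  d=D]
11: W B5 -> L2 miss wb->B8  d=D]
12: W B5 -> L2 hit  d=D]
13: W B1 -> L1 miss  d=D]
14: W B1 -> L1 hit  d=D]

DIRTY = [1, 5]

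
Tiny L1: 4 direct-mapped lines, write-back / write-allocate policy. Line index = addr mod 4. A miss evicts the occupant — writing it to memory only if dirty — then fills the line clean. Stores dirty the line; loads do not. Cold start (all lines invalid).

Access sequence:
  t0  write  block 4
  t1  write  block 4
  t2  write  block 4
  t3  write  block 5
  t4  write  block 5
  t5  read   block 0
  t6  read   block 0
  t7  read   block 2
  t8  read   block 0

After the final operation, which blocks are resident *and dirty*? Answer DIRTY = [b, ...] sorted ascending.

0: W B4 → L0 miss [D]
1: W B4 → L0 hit [D]
2: W B4 → L0 hit [D]
3: W B5 → L1 miss [D]
4: W B5 → L1 hit [D]
5: R B0 → L0 miss wb→B4 [-]
6: R B0 → L0 hit [-]
7: R B2 → L2 miss [-]
8: R B0 → L0 hit [-]

DIRTY = [5]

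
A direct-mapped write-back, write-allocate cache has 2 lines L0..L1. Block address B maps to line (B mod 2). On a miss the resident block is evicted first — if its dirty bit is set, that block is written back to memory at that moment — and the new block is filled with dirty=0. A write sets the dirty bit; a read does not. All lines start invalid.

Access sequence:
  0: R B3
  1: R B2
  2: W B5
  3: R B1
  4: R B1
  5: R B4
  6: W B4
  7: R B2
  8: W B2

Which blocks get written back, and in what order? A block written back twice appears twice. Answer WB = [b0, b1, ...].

WB = [5, 4]

0: R B3 → L1 miss [-]
1: R B2 → L0 miss [-]
2: W B5 → L1 miss [D]
3: R B1 → L1 miss wb→B5 [-]
4: R B1 → L1 hit [-]
5: R B4 → L0 miss [-]
6: W B4 → L0 hit [D]
7: R B2 → L0 miss wb→B4 [-]
8: W B2 → L0 hit [D]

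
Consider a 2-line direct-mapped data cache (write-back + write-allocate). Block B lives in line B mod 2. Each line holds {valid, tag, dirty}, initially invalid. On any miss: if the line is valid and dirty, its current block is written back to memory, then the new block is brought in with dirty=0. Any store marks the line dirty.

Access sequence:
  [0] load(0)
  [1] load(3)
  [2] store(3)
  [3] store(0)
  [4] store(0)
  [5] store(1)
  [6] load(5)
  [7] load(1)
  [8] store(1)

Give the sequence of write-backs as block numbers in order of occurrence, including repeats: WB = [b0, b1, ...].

WB = [3, 1]

  0 | R B0 → L0 miss [-]
  1 | R B3 → L1 miss [-]
  2 | W B3 → L1 hit [D]
  3 | W B0 → L0 hit [D]
  4 | W B0 → L0 hit [D]
  5 | W B1 → L1 miss wb→B3 [D]
  6 | R B5 → L1 miss wb→B1 [-]
  7 | R B1 → L1 miss [-]
  8 | W B1 → L1 hit [D]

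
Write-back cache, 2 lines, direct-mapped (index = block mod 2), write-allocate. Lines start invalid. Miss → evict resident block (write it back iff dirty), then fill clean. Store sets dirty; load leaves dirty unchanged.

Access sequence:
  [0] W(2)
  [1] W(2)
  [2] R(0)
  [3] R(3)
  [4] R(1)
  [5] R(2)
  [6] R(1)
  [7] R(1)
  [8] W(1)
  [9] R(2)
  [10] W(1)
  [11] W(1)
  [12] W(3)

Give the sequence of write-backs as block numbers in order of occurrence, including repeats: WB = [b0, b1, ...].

WB = [2, 1]

0: W B2 -> L0 miss  d=D]
1: W B2 -> L0 hit  d=D]
2: R B0 -> L0 miss wb->B2  d=-]
3: R B3 -> L1 miss  d=-]
4: R B1 -> L1 miss  d=-]
5: R B2 -> L0 miss  d=-]
6: R B1 -> L1 hit  d=-]
7: R B1 -> L1 hit  d=-]
8: W B1 -> L1 hit  d=D]
9: R B2 -> L0 hit  d=-]
10: W B1 -> L1 hit  d=D]
11: W B1 -> L1 hit  d=D]
12: W B3 -> L1 miss wb->B1  d=D]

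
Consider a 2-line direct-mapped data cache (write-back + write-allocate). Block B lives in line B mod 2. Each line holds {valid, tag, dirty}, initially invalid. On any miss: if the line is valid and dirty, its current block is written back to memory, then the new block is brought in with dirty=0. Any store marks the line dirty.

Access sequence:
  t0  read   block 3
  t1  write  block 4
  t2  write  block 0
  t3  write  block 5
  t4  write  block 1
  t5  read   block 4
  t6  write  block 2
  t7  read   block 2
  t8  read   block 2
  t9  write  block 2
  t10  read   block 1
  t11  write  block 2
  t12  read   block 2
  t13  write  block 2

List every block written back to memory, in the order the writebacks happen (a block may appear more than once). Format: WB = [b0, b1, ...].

WB = [4, 5, 0]

0: R B3 → L1 miss [-]
1: W B4 → L0 miss [D]
2: W B0 → L0 miss wb→B4 [D]
3: W B5 → L1 miss [D]
4: W B1 → L1 miss wb→B5 [D]
5: R B4 → L0 miss wb→B0 [-]
6: W B2 → L0 miss [D]
7: R B2 → L0 hit [D]
8: R B2 → L0 hit [D]
9: W B2 → L0 hit [D]
10: R B1 → L1 hit [D]
11: W B2 → L0 hit [D]
12: R B2 → L0 hit [D]
13: W B2 → L0 hit [D]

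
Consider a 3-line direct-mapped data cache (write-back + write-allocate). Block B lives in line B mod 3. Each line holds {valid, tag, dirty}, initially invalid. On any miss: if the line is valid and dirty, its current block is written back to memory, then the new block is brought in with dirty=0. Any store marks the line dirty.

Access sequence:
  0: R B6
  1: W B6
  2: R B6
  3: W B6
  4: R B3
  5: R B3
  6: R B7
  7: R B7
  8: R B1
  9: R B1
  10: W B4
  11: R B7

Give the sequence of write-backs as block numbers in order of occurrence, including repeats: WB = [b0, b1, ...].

WB = [6, 4]

0: R B6 → L0 miss [-]
1: W B6 → L0 hit [D]
2: R B6 → L0 hit [D]
3: W B6 → L0 hit [D]
4: R B3 → L0 miss wb→B6 [-]
5: R B3 → L0 hit [-]
6: R B7 → L1 miss [-]
7: R B7 → L1 hit [-]
8: R B1 → L1 miss [-]
9: R B1 → L1 hit [-]
10: W B4 → L1 miss [D]
11: R B7 → L1 miss wb→B4 [-]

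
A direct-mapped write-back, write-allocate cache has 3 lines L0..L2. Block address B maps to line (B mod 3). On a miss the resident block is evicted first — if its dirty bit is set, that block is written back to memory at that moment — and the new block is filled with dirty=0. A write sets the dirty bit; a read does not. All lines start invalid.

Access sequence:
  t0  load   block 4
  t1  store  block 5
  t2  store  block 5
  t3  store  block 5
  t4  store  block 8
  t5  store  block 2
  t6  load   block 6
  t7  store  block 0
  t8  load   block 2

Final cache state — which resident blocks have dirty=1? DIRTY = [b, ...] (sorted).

DIRTY = [0, 2]

  0 | R B4 → L1 miss [-]
  1 | W B5 → L2 miss [D]
  2 | W B5 → L2 hit [D]
  3 | W B5 → L2 hit [D]
  4 | W B8 → L2 miss wb→B5 [D]
  5 | W B2 → L2 miss wb→B8 [D]
  6 | R B6 → L0 miss [-]
  7 | W B0 → L0 miss [D]
  8 | R B2 → L2 hit [D]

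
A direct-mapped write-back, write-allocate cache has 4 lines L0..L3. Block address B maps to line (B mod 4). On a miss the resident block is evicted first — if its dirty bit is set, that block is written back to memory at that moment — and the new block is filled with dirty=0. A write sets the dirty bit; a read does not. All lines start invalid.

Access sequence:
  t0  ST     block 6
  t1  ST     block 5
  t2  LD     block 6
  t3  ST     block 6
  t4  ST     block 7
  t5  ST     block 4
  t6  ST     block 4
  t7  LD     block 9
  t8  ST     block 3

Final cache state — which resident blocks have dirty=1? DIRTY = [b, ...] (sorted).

0: W B6 → L2 miss [D]
1: W B5 → L1 miss [D]
2: R B6 → L2 hit [D]
3: W B6 → L2 hit [D]
4: W B7 → L3 miss [D]
5: W B4 → L0 miss [D]
6: W B4 → L0 hit [D]
7: R B9 → L1 miss wb→B5 [-]
8: W B3 → L3 miss wb→B7 [D]

DIRTY = [3, 4, 6]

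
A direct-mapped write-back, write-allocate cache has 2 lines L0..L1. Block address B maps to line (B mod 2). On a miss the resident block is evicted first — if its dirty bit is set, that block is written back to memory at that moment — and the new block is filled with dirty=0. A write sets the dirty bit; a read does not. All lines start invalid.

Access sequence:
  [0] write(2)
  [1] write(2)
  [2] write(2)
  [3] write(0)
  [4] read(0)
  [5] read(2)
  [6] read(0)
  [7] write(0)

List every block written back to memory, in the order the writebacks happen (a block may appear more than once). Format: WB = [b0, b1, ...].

  0 | W B2 → L0 miss [D]
  1 | W B2 → L0 hit [D]
  2 | W B2 → L0 hit [D]
  3 | W B0 → L0 miss wb→B2 [D]
  4 | R B0 → L0 hit [D]
  5 | R B2 → L0 miss wb→B0 [-]
  6 | R B0 → L0 miss [-]
  7 | W B0 → L0 hit [D]

WB = [2, 0]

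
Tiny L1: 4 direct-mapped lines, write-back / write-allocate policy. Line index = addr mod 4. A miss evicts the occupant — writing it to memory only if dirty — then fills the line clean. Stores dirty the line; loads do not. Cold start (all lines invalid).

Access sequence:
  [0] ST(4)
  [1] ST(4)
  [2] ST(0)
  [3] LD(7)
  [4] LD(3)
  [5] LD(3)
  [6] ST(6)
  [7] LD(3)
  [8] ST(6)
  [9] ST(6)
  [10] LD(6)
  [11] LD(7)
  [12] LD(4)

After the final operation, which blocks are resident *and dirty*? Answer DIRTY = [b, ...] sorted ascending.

DIRTY = [6]

  0 | W B4 → L0 miss [D]
  1 | W B4 → L0 hit [D]
  2 | W B0 → L0 miss wb→B4 [D]
  3 | R B7 → L3 miss [-]
  4 | R B3 → L3 miss [-]
  5 | R B3 → L3 hit [-]
  6 | W B6 → L2 miss [D]
  7 | R B3 → L3 hit [-]
  8 | W B6 → L2 hit [D]
  9 | W B6 → L2 hit [D]
  10 | R B6 → L2 hit [D]
  11 | R B7 → L3 miss [-]
  12 | R B4 → L0 miss wb→B0 [-]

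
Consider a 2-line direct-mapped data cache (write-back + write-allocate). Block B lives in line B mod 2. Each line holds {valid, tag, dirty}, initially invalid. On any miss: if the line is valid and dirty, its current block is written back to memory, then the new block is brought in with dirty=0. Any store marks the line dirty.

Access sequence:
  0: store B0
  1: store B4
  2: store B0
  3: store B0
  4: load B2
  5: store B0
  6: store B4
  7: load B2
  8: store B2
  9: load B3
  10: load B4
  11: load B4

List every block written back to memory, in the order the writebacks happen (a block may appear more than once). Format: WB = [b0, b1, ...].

WB = [0, 4, 0, 0, 4, 2]

0: W B0 → L0 miss [D]
1: W B4 → L0 miss wb→B0 [D]
2: W B0 → L0 miss wb→B4 [D]
3: W B0 → L0 hit [D]
4: R B2 → L0 miss wb→B0 [-]
5: W B0 → L0 miss [D]
6: W B4 → L0 miss wb→B0 [D]
7: R B2 → L0 miss wb→B4 [-]
8: W B2 → L0 hit [D]
9: R B3 → L1 miss [-]
10: R B4 → L0 miss wb→B2 [-]
11: R B4 → L0 hit [-]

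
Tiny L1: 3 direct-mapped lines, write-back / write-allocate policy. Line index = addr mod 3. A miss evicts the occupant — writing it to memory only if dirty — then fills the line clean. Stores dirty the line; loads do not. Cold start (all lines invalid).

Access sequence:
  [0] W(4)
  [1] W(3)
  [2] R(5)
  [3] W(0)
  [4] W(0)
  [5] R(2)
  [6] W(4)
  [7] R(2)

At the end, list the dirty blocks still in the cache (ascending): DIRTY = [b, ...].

0: W B4 → L1 miss [D]
1: W B3 → L0 miss [D]
2: R B5 → L2 miss [-]
3: W B0 → L0 miss wb→B3 [D]
4: W B0 → L0 hit [D]
5: R B2 → L2 miss [-]
6: W B4 → L1 hit [D]
7: R B2 → L2 hit [-]

DIRTY = [0, 4]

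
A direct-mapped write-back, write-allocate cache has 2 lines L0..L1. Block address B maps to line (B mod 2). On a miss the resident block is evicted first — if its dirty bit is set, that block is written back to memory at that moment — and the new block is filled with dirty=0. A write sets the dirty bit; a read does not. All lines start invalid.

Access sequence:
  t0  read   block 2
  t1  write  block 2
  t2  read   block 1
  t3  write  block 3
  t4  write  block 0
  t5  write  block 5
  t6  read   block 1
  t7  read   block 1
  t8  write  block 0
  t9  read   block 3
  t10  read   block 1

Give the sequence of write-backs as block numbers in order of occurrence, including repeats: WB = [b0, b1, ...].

WB = [2, 3, 5]

0: R B2 -> L0 miss  d=-]
1: W B2 -> L0 hit  d=D]
2: R B1 -> L1 miss  d=-]
3: W B3 -> L1 miss  d=D]
4: W B0 -> L0 miss wb->B2  d=D]
5: W B5 -> L1 miss wb->B3  d=D]
6: R B1 -> L1 miss wb->B5  d=-]
7: R B1 -> L1 hit  d=-]
8: W B0 -> L0 hit  d=D]
9: R B3 -> L1 miss  d=-]
10: R B1 -> L1 miss  d=-]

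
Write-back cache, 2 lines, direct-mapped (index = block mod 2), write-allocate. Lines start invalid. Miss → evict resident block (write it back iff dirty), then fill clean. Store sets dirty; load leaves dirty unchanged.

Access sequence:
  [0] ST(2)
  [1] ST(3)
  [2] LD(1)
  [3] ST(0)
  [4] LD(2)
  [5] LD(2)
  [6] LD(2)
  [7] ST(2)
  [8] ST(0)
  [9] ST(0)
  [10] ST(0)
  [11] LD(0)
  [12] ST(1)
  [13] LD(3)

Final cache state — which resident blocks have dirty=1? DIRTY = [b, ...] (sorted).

DIRTY = [0]

  0 | W B2 → L0 miss [D]
  1 | W B3 → L1 miss [D]
  2 | R B1 → L1 miss wb→B3 [-]
  3 | W B0 → L0 miss wb→B2 [D]
  4 | R B2 → L0 miss wb→B0 [-]
  5 | R B2 → L0 hit [-]
  6 | R B2 → L0 hit [-]
  7 | W B2 → L0 hit [D]
  8 | W B0 → L0 miss wb→B2 [D]
  9 | W B0 → L0 hit [D]
  10 | W B0 → L0 hit [D]
  11 | R B0 → L0 hit [D]
  12 | W B1 → L1 hit [D]
  13 | R B3 → L1 miss wb→B1 [-]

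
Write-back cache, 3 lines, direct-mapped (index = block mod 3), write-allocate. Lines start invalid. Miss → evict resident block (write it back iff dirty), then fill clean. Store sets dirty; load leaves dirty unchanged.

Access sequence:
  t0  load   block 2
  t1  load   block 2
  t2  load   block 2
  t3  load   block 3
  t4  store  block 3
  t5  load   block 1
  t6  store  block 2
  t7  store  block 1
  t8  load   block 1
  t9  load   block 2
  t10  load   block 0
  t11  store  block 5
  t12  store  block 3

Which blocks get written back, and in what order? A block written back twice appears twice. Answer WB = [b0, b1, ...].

WB = [3, 2]

0: R B2 -> L2 miss  d=-]
1: R B2 -> L2 hit  d=-]
2: R B2 -> L2 hit  d=-]
3: R B3 -> L0 miss  d=-]
4: W B3 -> L0 hit  d=D]
5: R B1 -> L1 miss  d=-]
6: W B2 -> L2 hit  d=D]
7: W B1 -> L1 hit  d=D]
8: R B1 -> L1 hit  d=D]
9: R B2 -> L2 hit  d=D]
10: R B0 -> L0 miss wb->B3  d=-]
11: W B5 -> L2 miss wb->B2  d=D]
12: W B3 -> L0 miss  d=D]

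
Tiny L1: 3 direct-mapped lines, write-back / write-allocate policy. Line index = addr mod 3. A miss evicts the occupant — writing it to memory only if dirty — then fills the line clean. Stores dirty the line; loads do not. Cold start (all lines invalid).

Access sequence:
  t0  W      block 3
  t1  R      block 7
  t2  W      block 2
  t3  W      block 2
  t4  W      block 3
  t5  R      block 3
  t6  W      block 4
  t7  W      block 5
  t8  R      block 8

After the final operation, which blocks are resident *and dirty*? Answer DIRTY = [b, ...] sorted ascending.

  0 | W B3 → L0 miss [D]
  1 | R B7 → L1 miss [-]
  2 | W B2 → L2 miss [D]
  3 | W B2 → L2 hit [D]
  4 | W B3 → L0 hit [D]
  5 | R B3 → L0 hit [D]
  6 | W B4 → L1 miss [D]
  7 | W B5 → L2 miss wb→B2 [D]
  8 | R B8 → L2 miss wb→B5 [-]

DIRTY = [3, 4]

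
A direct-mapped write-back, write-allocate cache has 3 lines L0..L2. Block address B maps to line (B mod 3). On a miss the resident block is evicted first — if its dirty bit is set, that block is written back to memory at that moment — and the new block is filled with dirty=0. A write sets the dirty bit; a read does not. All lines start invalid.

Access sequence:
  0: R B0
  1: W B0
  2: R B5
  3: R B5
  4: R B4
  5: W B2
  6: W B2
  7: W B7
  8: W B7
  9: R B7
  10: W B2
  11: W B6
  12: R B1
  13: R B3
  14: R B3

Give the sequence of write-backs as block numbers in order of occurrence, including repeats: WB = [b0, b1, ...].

  0 | R B0 → L0 miss [-]
  1 | W B0 → L0 hit [D]
  2 | R B5 → L2 miss [-]
  3 | R B5 → L2 hit [-]
  4 | R B4 → L1 miss [-]
  5 | W B2 → L2 miss [D]
  6 | W B2 → L2 hit [D]
  7 | W B7 → L1 miss [D]
  8 | W B7 → L1 hit [D]
  9 | R B7 → L1 hit [D]
  10 | W B2 → L2 hit [D]
  11 | W B6 → L0 miss wb→B0 [D]
  12 | R B1 → L1 miss wb→B7 [-]
  13 | R B3 → L0 miss wb→B6 [-]
  14 | R B3 → L0 hit [-]

WB = [0, 7, 6]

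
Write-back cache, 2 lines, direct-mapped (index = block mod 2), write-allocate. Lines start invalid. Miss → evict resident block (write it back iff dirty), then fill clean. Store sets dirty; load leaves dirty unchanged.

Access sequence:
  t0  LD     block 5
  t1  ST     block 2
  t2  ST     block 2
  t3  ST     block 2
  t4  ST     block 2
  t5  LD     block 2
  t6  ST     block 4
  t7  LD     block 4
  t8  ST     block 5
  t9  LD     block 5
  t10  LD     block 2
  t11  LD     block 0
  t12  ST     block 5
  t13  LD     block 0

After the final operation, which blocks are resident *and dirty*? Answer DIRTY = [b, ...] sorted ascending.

0: R B5 → L1 miss [-]
1: W B2 → L0 miss [D]
2: W B2 → L0 hit [D]
3: W B2 → L0 hit [D]
4: W B2 → L0 hit [D]
5: R B2 → L0 hit [D]
6: W B4 → L0 miss wb→B2 [D]
7: R B4 → L0 hit [D]
8: W B5 → L1 hit [D]
9: R B5 → L1 hit [D]
10: R B2 → L0 miss wb→B4 [-]
11: R B0 → L0 miss [-]
12: W B5 → L1 hit [D]
13: R B0 → L0 hit [-]

DIRTY = [5]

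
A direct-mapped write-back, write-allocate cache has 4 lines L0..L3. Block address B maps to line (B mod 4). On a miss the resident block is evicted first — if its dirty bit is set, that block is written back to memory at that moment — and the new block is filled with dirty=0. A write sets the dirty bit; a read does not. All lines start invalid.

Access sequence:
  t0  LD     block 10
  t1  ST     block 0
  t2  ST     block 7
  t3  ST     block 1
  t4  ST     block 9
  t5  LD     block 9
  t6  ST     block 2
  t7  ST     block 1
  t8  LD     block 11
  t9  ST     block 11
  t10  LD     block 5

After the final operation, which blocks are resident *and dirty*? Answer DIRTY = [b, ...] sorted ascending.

  0 | R B10 → L2 miss [-]
  1 | W B0 → L0 miss [D]
  2 | W B7 → L3 miss [D]
  3 | W B1 → L1 miss [D]
  4 | W B9 → L1 miss wb→B1 [D]
  5 | R B9 → L1 hit [D]
  6 | W B2 → L2 miss [D]
  7 | W B1 → L1 miss wb→B9 [D]
  8 | R B11 → L3 miss wb→B7 [-]
  9 | W B11 → L3 hit [D]
  10 | R B5 → L1 miss wb→B1 [-]

DIRTY = [0, 2, 11]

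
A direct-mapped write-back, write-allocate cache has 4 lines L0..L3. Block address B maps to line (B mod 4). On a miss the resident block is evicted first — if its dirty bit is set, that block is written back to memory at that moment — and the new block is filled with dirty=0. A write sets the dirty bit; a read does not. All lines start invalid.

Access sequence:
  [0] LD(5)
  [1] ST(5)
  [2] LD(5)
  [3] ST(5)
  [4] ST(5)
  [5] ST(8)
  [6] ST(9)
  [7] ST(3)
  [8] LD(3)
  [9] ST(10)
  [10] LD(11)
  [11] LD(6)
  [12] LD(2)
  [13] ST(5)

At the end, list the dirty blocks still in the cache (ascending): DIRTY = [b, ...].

DIRTY = [5, 8]

0: R B5 -> L1 miss  d=-]
1: W B5 -> L1 hit  d=D]
2: R B5 -> L1 hit  d=D]
3: W B5 -> L1 hit  d=D]
4: W B5 -> L1 hit  d=D]
5: W B8 -> L0 miss  d=D]
6: W B9 -> L1 miss wb->B5  d=D]
7: W B3 -> L3 miss  d=D]
8: R B3 -> L3 hit  d=D]
9: W B10 -> L2 miss  d=D]
10: R B11 -> L3 miss wb->B3  d=-]
11: R B6 -> L2 miss wb->B10  d=-]
12: R B2 -> L2 miss  d=-]
13: W B5 -> L1 miss wb->B9  d=D]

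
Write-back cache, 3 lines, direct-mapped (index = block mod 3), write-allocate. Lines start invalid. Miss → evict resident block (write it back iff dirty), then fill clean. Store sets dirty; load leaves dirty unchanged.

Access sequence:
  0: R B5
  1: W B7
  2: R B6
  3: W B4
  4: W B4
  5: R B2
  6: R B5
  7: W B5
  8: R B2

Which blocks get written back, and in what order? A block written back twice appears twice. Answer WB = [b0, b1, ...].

  0 | R B5 → L2 miss [-]
  1 | W B7 → L1 miss [D]
  2 | R B6 → L0 miss [-]
  3 | W B4 → L1 miss wb→B7 [D]
  4 | W B4 → L1 hit [D]
  5 | R B2 → L2 miss [-]
  6 | R B5 → L2 miss [-]
  7 | W B5 → L2 hit [D]
  8 | R B2 → L2 miss wb→B5 [-]

WB = [7, 5]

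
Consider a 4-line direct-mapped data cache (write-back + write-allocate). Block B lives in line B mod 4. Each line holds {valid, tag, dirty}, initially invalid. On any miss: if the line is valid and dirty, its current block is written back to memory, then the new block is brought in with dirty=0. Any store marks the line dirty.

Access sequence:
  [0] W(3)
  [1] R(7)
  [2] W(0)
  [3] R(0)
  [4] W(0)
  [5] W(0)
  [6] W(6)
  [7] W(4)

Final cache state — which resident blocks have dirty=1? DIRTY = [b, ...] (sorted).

DIRTY = [4, 6]

  0 | W B3 → L3 miss [D]
  1 | R B7 → L3 miss wb→B3 [-]
  2 | W B0 → L0 miss [D]
  3 | R B0 → L0 hit [D]
  4 | W B0 → L0 hit [D]
  5 | W B0 → L0 hit [D]
  6 | W B6 → L2 miss [D]
  7 | W B4 → L0 miss wb→B0 [D]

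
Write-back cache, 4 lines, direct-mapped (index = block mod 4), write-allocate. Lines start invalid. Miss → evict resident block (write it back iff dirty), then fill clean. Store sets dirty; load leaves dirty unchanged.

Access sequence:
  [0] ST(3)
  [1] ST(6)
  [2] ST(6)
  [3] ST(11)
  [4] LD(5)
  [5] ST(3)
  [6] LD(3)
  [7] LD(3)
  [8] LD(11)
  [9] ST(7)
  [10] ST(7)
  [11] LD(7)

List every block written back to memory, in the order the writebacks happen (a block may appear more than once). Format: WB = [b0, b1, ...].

0: W B3 -> L3 miss  d=D]
1: W B6 -> L2 miss  d=D]
2: W B6 -> L2 hit  d=D]
3: W B11 -> L3 miss wb->B3  d=D]
4: R B5 -> L1 miss  d=-]
5: W B3 -> L3 miss wb->B11  d=D]
6: R B3 -> L3 hit  d=D]
7: R B3 -> L3 hit  d=D]
8: R B11 -> L3 miss wb->B3  d=-]
9: W B7 -> L3 miss  d=D]
10: W B7 -> L3 hit  d=D]
11: R B7 -> L3 hit  d=D]

WB = [3, 11, 3]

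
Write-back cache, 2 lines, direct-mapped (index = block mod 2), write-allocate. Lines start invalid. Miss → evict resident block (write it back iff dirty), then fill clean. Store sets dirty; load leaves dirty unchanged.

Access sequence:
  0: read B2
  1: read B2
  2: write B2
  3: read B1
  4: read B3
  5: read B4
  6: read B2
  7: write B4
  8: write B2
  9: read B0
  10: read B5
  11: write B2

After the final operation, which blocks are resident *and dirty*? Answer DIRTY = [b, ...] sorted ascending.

DIRTY = [2]

0: R B2 → L0 miss [-]
1: R B2 → L0 hit [-]
2: W B2 → L0 hit [D]
3: R B1 → L1 miss [-]
4: R B3 → L1 miss [-]
5: R B4 → L0 miss wb→B2 [-]
6: R B2 → L0 miss [-]
7: W B4 → L0 miss [D]
8: W B2 → L0 miss wb→B4 [D]
9: R B0 → L0 miss wb→B2 [-]
10: R B5 → L1 miss [-]
11: W B2 → L0 miss [D]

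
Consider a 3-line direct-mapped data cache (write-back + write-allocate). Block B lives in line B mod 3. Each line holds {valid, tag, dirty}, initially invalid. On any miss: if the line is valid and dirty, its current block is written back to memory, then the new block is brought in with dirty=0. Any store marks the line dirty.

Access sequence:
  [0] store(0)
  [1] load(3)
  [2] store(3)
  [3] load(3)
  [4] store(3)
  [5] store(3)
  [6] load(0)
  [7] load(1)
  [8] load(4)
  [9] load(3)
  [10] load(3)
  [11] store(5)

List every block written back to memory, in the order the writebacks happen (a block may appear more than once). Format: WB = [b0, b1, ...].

WB = [0, 3]

0: W B0 → L0 miss [D]
1: R B3 → L0 miss wb→B0 [-]
2: W B3 → L0 hit [D]
3: R B3 → L0 hit [D]
4: W B3 → L0 hit [D]
5: W B3 → L0 hit [D]
6: R B0 → L0 miss wb→B3 [-]
7: R B1 → L1 miss [-]
8: R B4 → L1 miss [-]
9: R B3 → L0 miss [-]
10: R B3 → L0 hit [-]
11: W B5 → L2 miss [D]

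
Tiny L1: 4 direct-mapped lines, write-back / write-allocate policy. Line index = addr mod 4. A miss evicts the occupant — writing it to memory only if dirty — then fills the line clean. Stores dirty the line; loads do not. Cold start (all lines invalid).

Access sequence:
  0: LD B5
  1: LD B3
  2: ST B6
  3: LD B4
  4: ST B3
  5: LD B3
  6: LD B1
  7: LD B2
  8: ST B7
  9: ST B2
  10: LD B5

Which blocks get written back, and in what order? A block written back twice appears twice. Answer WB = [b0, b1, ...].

  0 | R B5 → L1 miss [-]
  1 | R B3 → L3 miss [-]
  2 | W B6 → L2 miss [D]
  3 | R B4 → L0 miss [-]
  4 | W B3 → L3 hit [D]
  5 | R B3 → L3 hit [D]
  6 | R B1 → L1 miss [-]
  7 | R B2 → L2 miss wb→B6 [-]
  8 | W B7 → L3 miss wb→B3 [D]
  9 | W B2 → L2 hit [D]
  10 | R B5 → L1 miss [-]

WB = [6, 3]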